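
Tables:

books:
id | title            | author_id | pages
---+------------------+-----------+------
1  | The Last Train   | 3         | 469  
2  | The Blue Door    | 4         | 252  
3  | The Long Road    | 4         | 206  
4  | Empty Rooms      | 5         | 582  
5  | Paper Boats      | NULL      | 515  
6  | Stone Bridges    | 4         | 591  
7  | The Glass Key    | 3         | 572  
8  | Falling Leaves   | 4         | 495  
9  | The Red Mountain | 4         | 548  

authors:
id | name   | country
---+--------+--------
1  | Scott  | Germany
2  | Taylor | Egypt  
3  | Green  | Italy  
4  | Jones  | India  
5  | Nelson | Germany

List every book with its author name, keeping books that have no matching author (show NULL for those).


LEFT JOIN keeps every row from books (the left table); where author_id has no match in authors, the author columns become NULL. Walk through each book:
  - book 1 (The Last Train): author_id=3 -> matches Green
  - book 2 (The Blue Door): author_id=4 -> matches Jones
  - book 3 (The Long Road): author_id=4 -> matches Jones
  - book 4 (Empty Rooms): author_id=5 -> matches Nelson
  - book 5 (Paper Boats): author_id=NULL, no match -> kept with NULL
  - book 6 (Stone Bridges): author_id=4 -> matches Jones
  - book 7 (The Glass Key): author_id=3 -> matches Green
  - book 8 (Falling Leaves): author_id=4 -> matches Jones
  - book 9 (The Red Mountain): author_id=4 -> matches Jones
All 9 rows appear; 1 has NULL author.

SQL:
SELECT a.title, b.name AS author
FROM books a
LEFT JOIN authors b ON a.author_id = b.id

Result:
title            | author
-----------------+-------
The Last Train   | Green 
The Blue Door    | Jones 
The Long Road    | Jones 
Empty Rooms      | Nelson
Paper Boats      | NULL  
Stone Bridges    | Jones 
The Glass Key    | Green 
Falling Leaves   | Jones 
The Red Mountain | Jones 


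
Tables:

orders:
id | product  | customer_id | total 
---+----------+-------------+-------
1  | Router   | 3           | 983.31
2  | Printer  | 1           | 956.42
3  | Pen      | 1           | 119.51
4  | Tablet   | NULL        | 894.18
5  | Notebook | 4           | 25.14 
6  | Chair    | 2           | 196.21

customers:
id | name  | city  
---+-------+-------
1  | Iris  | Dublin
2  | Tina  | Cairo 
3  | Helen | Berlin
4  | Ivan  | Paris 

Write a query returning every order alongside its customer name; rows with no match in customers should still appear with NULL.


LEFT JOIN keeps every row from orders (the left table); where customer_id has no match in customers, the customer columns become NULL. Walk through each order:
  - order 1 (Router): customer_id=3 -> matches Helen
  - order 2 (Printer): customer_id=1 -> matches Iris
  - order 3 (Pen): customer_id=1 -> matches Iris
  - order 4 (Tablet): customer_id=NULL, no match -> kept with NULL
  - order 5 (Notebook): customer_id=4 -> matches Ivan
  - order 6 (Chair): customer_id=2 -> matches Tina
All 6 rows appear; 1 has NULL customer.

SQL:
SELECT a.product, b.name AS customer
FROM orders a
LEFT JOIN customers b ON a.customer_id = b.id

Result:
product  | customer
---------+---------
Router   | Helen   
Printer  | Iris    
Pen      | Iris    
Tablet   | NULL    
Notebook | Ivan    
Chair    | Tina    


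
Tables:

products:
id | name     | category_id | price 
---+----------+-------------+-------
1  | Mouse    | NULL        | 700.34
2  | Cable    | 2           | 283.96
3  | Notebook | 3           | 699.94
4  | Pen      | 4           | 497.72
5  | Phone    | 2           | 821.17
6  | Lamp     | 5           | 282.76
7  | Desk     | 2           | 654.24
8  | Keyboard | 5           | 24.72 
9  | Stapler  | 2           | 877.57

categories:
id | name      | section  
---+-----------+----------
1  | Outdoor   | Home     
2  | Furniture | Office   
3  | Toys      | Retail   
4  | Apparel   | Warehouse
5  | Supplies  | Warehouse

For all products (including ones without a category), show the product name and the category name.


LEFT JOIN keeps every row from products (the left table); where category_id has no match in categories, the category columns become NULL. Walk through each product:
  - product 1 (Mouse): category_id=NULL, no match -> kept with NULL
  - product 2 (Cable): category_id=2 -> matches Furniture
  - product 3 (Notebook): category_id=3 -> matches Toys
  - product 4 (Pen): category_id=4 -> matches Apparel
  - product 5 (Phone): category_id=2 -> matches Furniture
  - product 6 (Lamp): category_id=5 -> matches Supplies
  - product 7 (Desk): category_id=2 -> matches Furniture
  - product 8 (Keyboard): category_id=5 -> matches Supplies
  - product 9 (Stapler): category_id=2 -> matches Furniture
All 9 rows appear; 1 has NULL category.

SQL:
SELECT a.name, b.name AS category
FROM products a
LEFT JOIN categories b ON a.category_id = b.id

Result:
name     | category 
---------+----------
Mouse    | NULL     
Cable    | Furniture
Notebook | Toys     
Pen      | Apparel  
Phone    | Furniture
Lamp     | Supplies 
Desk     | Furniture
Keyboard | Supplies 
Stapler  | Furniture


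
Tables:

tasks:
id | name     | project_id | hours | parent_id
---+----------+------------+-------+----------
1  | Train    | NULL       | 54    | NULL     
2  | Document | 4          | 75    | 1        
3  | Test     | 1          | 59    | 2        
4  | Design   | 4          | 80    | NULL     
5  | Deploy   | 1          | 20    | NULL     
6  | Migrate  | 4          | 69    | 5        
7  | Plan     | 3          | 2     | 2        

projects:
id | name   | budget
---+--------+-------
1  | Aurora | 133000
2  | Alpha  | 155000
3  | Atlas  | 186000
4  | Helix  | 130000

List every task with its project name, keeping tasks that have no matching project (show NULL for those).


LEFT JOIN keeps every row from tasks (the left table); where project_id has no match in projects, the project columns become NULL. Walk through each task:
  - task 1 (Train): project_id=NULL, no match -> kept with NULL
  - task 2 (Document): project_id=4 -> matches Helix
  - task 3 (Test): project_id=1 -> matches Aurora
  - task 4 (Design): project_id=4 -> matches Helix
  - task 5 (Deploy): project_id=1 -> matches Aurora
  - task 6 (Migrate): project_id=4 -> matches Helix
  - task 7 (Plan): project_id=3 -> matches Atlas
All 7 rows appear; 1 has NULL project.

SQL:
SELECT a.name, b.name AS project
FROM tasks a
LEFT JOIN projects b ON a.project_id = b.id

Result:
name     | project
---------+--------
Train    | NULL   
Document | Helix  
Test     | Aurora 
Design   | Helix  
Deploy   | Aurora 
Migrate  | Helix  
Plan     | Atlas  


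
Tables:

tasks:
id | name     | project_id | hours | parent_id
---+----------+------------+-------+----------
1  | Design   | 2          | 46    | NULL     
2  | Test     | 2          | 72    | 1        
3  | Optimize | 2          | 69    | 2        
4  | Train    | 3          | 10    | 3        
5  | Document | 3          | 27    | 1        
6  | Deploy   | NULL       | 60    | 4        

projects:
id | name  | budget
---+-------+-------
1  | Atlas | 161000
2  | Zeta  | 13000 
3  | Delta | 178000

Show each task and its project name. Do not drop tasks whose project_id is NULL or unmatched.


LEFT JOIN keeps every row from tasks (the left table); where project_id has no match in projects, the project columns become NULL. Walk through each task:
  - task 1 (Design): project_id=2 -> matches Zeta
  - task 2 (Test): project_id=2 -> matches Zeta
  - task 3 (Optimize): project_id=2 -> matches Zeta
  - task 4 (Train): project_id=3 -> matches Delta
  - task 5 (Document): project_id=3 -> matches Delta
  - task 6 (Deploy): project_id=NULL, no match -> kept with NULL
All 6 rows appear; 1 has NULL project.

SQL:
SELECT a.name, b.name AS project
FROM tasks a
LEFT JOIN projects b ON a.project_id = b.id

Result:
name     | project
---------+--------
Design   | Zeta   
Test     | Zeta   
Optimize | Zeta   
Train    | Delta  
Document | Delta  
Deploy   | NULL   


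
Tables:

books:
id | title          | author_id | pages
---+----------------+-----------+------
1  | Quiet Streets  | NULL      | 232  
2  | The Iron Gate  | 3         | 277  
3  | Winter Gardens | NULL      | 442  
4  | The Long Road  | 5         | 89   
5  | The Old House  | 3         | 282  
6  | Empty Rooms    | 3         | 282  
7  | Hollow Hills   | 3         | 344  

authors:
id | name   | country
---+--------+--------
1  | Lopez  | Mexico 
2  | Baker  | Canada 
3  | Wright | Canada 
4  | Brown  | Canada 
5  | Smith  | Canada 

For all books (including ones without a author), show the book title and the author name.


LEFT JOIN keeps every row from books (the left table); where author_id has no match in authors, the author columns become NULL. Walk through each book:
  - book 1 (Quiet Streets): author_id=NULL, no match -> kept with NULL
  - book 2 (The Iron Gate): author_id=3 -> matches Wright
  - book 3 (Winter Gardens): author_id=NULL, no match -> kept with NULL
  - book 4 (The Long Road): author_id=5 -> matches Smith
  - book 5 (The Old House): author_id=3 -> matches Wright
  - book 6 (Empty Rooms): author_id=3 -> matches Wright
  - book 7 (Hollow Hills): author_id=3 -> matches Wright
All 7 rows appear; 2 have NULL author.

SQL:
SELECT a.title, b.name AS author
FROM books a
LEFT JOIN authors b ON a.author_id = b.id

Result:
title          | author
---------------+-------
Quiet Streets  | NULL  
The Iron Gate  | Wright
Winter Gardens | NULL  
The Long Road  | Smith 
The Old House  | Wright
Empty Rooms    | Wright
Hollow Hills   | Wright


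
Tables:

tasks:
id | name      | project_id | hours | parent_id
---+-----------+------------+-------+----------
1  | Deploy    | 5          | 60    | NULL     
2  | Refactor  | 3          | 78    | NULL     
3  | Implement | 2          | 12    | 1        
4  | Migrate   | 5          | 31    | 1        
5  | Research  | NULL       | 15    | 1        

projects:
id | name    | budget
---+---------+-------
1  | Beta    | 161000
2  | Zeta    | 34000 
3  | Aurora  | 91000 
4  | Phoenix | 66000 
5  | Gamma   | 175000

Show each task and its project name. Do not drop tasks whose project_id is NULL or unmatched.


LEFT JOIN keeps every row from tasks (the left table); where project_id has no match in projects, the project columns become NULL. Walk through each task:
  - task 1 (Deploy): project_id=5 -> matches Gamma
  - task 2 (Refactor): project_id=3 -> matches Aurora
  - task 3 (Implement): project_id=2 -> matches Zeta
  - task 4 (Migrate): project_id=5 -> matches Gamma
  - task 5 (Research): project_id=NULL, no match -> kept with NULL
All 5 rows appear; 1 has NULL project.

SQL:
SELECT a.name, b.name AS project
FROM tasks a
LEFT JOIN projects b ON a.project_id = b.id

Result:
name      | project
----------+--------
Deploy    | Gamma  
Refactor  | Aurora 
Implement | Zeta   
Migrate   | Gamma  
Research  | NULL   


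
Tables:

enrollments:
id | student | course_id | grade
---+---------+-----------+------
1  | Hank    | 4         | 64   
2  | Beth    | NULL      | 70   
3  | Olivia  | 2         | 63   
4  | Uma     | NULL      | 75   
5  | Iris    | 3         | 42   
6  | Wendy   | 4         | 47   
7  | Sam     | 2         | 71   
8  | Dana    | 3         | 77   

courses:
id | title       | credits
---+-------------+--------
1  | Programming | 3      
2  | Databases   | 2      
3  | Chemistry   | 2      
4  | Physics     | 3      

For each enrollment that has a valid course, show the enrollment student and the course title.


INNER JOIN keeps only enrollments rows whose course_id matches an id in courses. Walk through each enrollment:
  - enrollment 1 (Hank): course_id=4 -> matches Physics
  - enrollment 2 (Beth): course_id=NULL, no match -> dropped
  - enrollment 3 (Olivia): course_id=2 -> matches Databases
  - enrollment 4 (Uma): course_id=NULL, no match -> dropped
  - enrollment 5 (Iris): course_id=3 -> matches Chemistry
  - enrollment 6 (Wendy): course_id=4 -> matches Physics
  - enrollment 7 (Sam): course_id=2 -> matches Databases
  - enrollment 8 (Dana): course_id=3 -> matches Chemistry
So 2 of 8 rows are dropped.

SQL:
SELECT a.student, b.title AS course
FROM enrollments a
INNER JOIN courses b ON a.course_id = b.id

Result:
student | course   
--------+----------
Hank    | Physics  
Olivia  | Databases
Iris    | Chemistry
Wendy   | Physics  
Sam     | Databases
Dana    | Chemistry


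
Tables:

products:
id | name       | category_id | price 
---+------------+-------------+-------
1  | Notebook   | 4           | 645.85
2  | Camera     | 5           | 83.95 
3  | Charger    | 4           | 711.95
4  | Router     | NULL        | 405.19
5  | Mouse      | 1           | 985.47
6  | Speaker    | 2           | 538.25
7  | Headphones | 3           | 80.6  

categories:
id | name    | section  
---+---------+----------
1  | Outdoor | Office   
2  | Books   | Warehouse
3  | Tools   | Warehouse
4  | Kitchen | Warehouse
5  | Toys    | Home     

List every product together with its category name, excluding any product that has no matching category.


INNER JOIN keeps only products rows whose category_id matches an id in categories. Walk through each product:
  - product 1 (Notebook): category_id=4 -> matches Kitchen
  - product 2 (Camera): category_id=5 -> matches Toys
  - product 3 (Charger): category_id=4 -> matches Kitchen
  - product 4 (Router): category_id=NULL, no match -> dropped
  - product 5 (Mouse): category_id=1 -> matches Outdoor
  - product 6 (Speaker): category_id=2 -> matches Books
  - product 7 (Headphones): category_id=3 -> matches Tools
So 1 of 7 rows is dropped.

SQL:
SELECT a.name, b.name AS category
FROM products a
INNER JOIN categories b ON a.category_id = b.id

Result:
name       | category
-----------+---------
Notebook   | Kitchen 
Camera     | Toys    
Charger    | Kitchen 
Mouse      | Outdoor 
Speaker    | Books   
Headphones | Tools   


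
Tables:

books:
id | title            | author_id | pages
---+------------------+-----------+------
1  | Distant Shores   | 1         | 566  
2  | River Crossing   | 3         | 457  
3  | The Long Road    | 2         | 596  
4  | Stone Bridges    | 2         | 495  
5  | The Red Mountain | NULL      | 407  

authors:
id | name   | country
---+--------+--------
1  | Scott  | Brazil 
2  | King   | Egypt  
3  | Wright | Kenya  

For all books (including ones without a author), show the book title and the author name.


LEFT JOIN keeps every row from books (the left table); where author_id has no match in authors, the author columns become NULL. Walk through each book:
  - book 1 (Distant Shores): author_id=1 -> matches Scott
  - book 2 (River Crossing): author_id=3 -> matches Wright
  - book 3 (The Long Road): author_id=2 -> matches King
  - book 4 (Stone Bridges): author_id=2 -> matches King
  - book 5 (The Red Mountain): author_id=NULL, no match -> kept with NULL
All 5 rows appear; 1 has NULL author.

SQL:
SELECT a.title, b.name AS author
FROM books a
LEFT JOIN authors b ON a.author_id = b.id

Result:
title            | author
-----------------+-------
Distant Shores   | Scott 
River Crossing   | Wright
The Long Road    | King  
Stone Bridges    | King  
The Red Mountain | NULL  


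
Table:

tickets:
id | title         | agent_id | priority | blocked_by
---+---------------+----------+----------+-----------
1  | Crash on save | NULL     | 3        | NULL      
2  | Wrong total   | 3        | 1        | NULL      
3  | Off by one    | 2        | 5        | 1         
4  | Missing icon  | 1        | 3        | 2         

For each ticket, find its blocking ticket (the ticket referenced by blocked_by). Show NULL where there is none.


This is a self-join: tickets is joined to a second copy of itself, matching each row's blocked_by to another row's id. Use LEFT JOIN so rows with blocked_by=NULL are kept.
  - ticket 1 (Crash on save): blocked_by=NULL -> NULL
  - ticket 2 (Wrong total): blocked_by=NULL -> NULL
  - ticket 3 (Off by one): blocked_by=1 -> Crash on save
  - ticket 4 (Missing icon): blocked_by=2 -> Wrong total

SQL:
SELECT a.title AS item, b.title AS blocked_by
FROM tickets a
LEFT JOIN tickets b ON a.blocked_by = b.id

Result:
item          | blocked_by   
--------------+--------------
Crash on save | NULL         
Wrong total   | NULL         
Off by one    | Crash on save
Missing icon  | Wrong total  


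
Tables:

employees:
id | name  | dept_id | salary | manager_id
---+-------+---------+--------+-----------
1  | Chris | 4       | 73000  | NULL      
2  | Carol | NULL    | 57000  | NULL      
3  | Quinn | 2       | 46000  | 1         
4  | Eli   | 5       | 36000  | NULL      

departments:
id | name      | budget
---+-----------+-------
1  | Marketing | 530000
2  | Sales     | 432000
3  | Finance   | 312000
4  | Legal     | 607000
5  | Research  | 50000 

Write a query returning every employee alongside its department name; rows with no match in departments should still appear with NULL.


LEFT JOIN keeps every row from employees (the left table); where dept_id has no match in departments, the department columns become NULL. Walk through each employee:
  - employee 1 (Chris): dept_id=4 -> matches Legal
  - employee 2 (Carol): dept_id=NULL, no match -> kept with NULL
  - employee 3 (Quinn): dept_id=2 -> matches Sales
  - employee 4 (Eli): dept_id=5 -> matches Research
All 4 rows appear; 1 has NULL department.

SQL:
SELECT a.name, b.name AS department
FROM employees a
LEFT JOIN departments b ON a.dept_id = b.id

Result:
name  | department
------+-----------
Chris | Legal     
Carol | NULL      
Quinn | Sales     
Eli   | Research  


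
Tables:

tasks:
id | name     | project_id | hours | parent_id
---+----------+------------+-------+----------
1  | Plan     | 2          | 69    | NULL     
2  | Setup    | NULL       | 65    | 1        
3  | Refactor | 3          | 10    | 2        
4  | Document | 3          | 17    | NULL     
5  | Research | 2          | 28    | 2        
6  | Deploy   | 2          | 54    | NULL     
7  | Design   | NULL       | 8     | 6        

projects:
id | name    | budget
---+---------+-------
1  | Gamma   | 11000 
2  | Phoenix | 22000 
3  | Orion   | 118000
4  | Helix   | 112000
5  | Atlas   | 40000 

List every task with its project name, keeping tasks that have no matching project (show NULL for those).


LEFT JOIN keeps every row from tasks (the left table); where project_id has no match in projects, the project columns become NULL. Walk through each task:
  - task 1 (Plan): project_id=2 -> matches Phoenix
  - task 2 (Setup): project_id=NULL, no match -> kept with NULL
  - task 3 (Refactor): project_id=3 -> matches Orion
  - task 4 (Document): project_id=3 -> matches Orion
  - task 5 (Research): project_id=2 -> matches Phoenix
  - task 6 (Deploy): project_id=2 -> matches Phoenix
  - task 7 (Design): project_id=NULL, no match -> kept with NULL
All 7 rows appear; 2 have NULL project.

SQL:
SELECT a.name, b.name AS project
FROM tasks a
LEFT JOIN projects b ON a.project_id = b.id

Result:
name     | project
---------+--------
Plan     | Phoenix
Setup    | NULL   
Refactor | Orion  
Document | Orion  
Research | Phoenix
Deploy   | Phoenix
Design   | NULL   


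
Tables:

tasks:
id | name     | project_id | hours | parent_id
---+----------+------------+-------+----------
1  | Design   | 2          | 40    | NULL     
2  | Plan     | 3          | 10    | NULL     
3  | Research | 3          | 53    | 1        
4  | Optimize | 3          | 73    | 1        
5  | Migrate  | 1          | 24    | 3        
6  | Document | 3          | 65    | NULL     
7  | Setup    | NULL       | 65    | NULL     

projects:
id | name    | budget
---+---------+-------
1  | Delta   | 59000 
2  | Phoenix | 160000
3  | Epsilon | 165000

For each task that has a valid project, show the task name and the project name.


INNER JOIN keeps only tasks rows whose project_id matches an id in projects. Walk through each task:
  - task 1 (Design): project_id=2 -> matches Phoenix
  - task 2 (Plan): project_id=3 -> matches Epsilon
  - task 3 (Research): project_id=3 -> matches Epsilon
  - task 4 (Optimize): project_id=3 -> matches Epsilon
  - task 5 (Migrate): project_id=1 -> matches Delta
  - task 6 (Document): project_id=3 -> matches Epsilon
  - task 7 (Setup): project_id=NULL, no match -> dropped
So 1 of 7 rows is dropped.

SQL:
SELECT a.name, b.name AS project
FROM tasks a
INNER JOIN projects b ON a.project_id = b.id

Result:
name     | project
---------+--------
Design   | Phoenix
Plan     | Epsilon
Research | Epsilon
Optimize | Epsilon
Migrate  | Delta  
Document | Epsilon


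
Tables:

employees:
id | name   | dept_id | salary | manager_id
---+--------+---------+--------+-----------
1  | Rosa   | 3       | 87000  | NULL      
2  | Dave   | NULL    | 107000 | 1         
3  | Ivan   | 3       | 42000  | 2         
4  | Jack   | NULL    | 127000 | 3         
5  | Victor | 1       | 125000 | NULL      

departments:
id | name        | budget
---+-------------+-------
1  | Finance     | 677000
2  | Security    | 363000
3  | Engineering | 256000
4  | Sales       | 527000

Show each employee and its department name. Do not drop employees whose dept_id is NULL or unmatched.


LEFT JOIN keeps every row from employees (the left table); where dept_id has no match in departments, the department columns become NULL. Walk through each employee:
  - employee 1 (Rosa): dept_id=3 -> matches Engineering
  - employee 2 (Dave): dept_id=NULL, no match -> kept with NULL
  - employee 3 (Ivan): dept_id=3 -> matches Engineering
  - employee 4 (Jack): dept_id=NULL, no match -> kept with NULL
  - employee 5 (Victor): dept_id=1 -> matches Finance
All 5 rows appear; 2 have NULL department.

SQL:
SELECT a.name, b.name AS department
FROM employees a
LEFT JOIN departments b ON a.dept_id = b.id

Result:
name   | department 
-------+------------
Rosa   | Engineering
Dave   | NULL       
Ivan   | Engineering
Jack   | NULL       
Victor | Finance    


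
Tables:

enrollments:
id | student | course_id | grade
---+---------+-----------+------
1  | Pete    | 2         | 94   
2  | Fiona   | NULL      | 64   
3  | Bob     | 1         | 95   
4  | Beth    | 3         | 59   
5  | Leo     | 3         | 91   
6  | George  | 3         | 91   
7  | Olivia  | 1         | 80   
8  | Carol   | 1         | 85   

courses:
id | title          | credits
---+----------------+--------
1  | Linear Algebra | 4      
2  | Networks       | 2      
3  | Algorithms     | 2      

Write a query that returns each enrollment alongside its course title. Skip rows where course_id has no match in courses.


INNER JOIN keeps only enrollments rows whose course_id matches an id in courses. Walk through each enrollment:
  - enrollment 1 (Pete): course_id=2 -> matches Networks
  - enrollment 2 (Fiona): course_id=NULL, no match -> dropped
  - enrollment 3 (Bob): course_id=1 -> matches Linear Algebra
  - enrollment 4 (Beth): course_id=3 -> matches Algorithms
  - enrollment 5 (Leo): course_id=3 -> matches Algorithms
  - enrollment 6 (George): course_id=3 -> matches Algorithms
  - enrollment 7 (Olivia): course_id=1 -> matches Linear Algebra
  - enrollment 8 (Carol): course_id=1 -> matches Linear Algebra
So 1 of 8 rows is dropped.

SQL:
SELECT a.student, b.title AS course
FROM enrollments a
INNER JOIN courses b ON a.course_id = b.id

Result:
student | course        
--------+---------------
Pete    | Networks      
Bob     | Linear Algebra
Beth    | Algorithms    
Leo     | Algorithms    
George  | Algorithms    
Olivia  | Linear Algebra
Carol   | Linear Algebra


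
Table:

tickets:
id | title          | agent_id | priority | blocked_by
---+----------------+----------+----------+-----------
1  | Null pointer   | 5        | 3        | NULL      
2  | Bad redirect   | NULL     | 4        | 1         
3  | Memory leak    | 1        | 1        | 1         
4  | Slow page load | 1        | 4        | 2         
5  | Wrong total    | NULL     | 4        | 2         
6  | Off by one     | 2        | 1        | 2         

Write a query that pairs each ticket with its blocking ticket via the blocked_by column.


This is a self-join: tickets is joined to a second copy of itself, matching each row's blocked_by to another row's id. Use LEFT JOIN so rows with blocked_by=NULL are kept.
  - ticket 1 (Null pointer): blocked_by=NULL -> NULL
  - ticket 2 (Bad redirect): blocked_by=1 -> Null pointer
  - ticket 3 (Memory leak): blocked_by=1 -> Null pointer
  - ticket 4 (Slow page load): blocked_by=2 -> Bad redirect
  - ticket 5 (Wrong total): blocked_by=2 -> Bad redirect
  - ticket 6 (Off by one): blocked_by=2 -> Bad redirect

SQL:
SELECT a.title AS item, b.title AS blocked_by
FROM tickets a
LEFT JOIN tickets b ON a.blocked_by = b.id

Result:
item           | blocked_by  
---------------+-------------
Null pointer   | NULL        
Bad redirect   | Null pointer
Memory leak    | Null pointer
Slow page load | Bad redirect
Wrong total    | Bad redirect
Off by one     | Bad redirect


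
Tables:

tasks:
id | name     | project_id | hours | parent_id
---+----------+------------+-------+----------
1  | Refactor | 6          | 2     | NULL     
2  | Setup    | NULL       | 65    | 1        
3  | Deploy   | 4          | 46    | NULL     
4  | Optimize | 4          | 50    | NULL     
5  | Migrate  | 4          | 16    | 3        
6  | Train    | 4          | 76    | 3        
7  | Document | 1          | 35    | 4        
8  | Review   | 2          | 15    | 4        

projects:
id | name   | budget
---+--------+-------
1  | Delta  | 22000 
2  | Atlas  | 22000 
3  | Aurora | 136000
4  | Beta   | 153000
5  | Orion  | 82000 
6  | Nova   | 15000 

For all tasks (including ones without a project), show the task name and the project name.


LEFT JOIN keeps every row from tasks (the left table); where project_id has no match in projects, the project columns become NULL. Walk through each task:
  - task 1 (Refactor): project_id=6 -> matches Nova
  - task 2 (Setup): project_id=NULL, no match -> kept with NULL
  - task 3 (Deploy): project_id=4 -> matches Beta
  - task 4 (Optimize): project_id=4 -> matches Beta
  - task 5 (Migrate): project_id=4 -> matches Beta
  - task 6 (Train): project_id=4 -> matches Beta
  - task 7 (Document): project_id=1 -> matches Delta
  - task 8 (Review): project_id=2 -> matches Atlas
All 8 rows appear; 1 has NULL project.

SQL:
SELECT a.name, b.name AS project
FROM tasks a
LEFT JOIN projects b ON a.project_id = b.id

Result:
name     | project
---------+--------
Refactor | Nova   
Setup    | NULL   
Deploy   | Beta   
Optimize | Beta   
Migrate  | Beta   
Train    | Beta   
Document | Delta  
Review   | Atlas  


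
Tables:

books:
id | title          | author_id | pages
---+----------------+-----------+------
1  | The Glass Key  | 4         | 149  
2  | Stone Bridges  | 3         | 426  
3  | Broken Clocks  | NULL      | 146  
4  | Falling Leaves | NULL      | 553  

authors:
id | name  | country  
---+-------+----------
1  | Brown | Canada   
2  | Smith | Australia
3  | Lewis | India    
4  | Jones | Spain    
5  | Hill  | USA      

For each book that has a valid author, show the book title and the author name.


INNER JOIN keeps only books rows whose author_id matches an id in authors. Walk through each book:
  - book 1 (The Glass Key): author_id=4 -> matches Jones
  - book 2 (Stone Bridges): author_id=3 -> matches Lewis
  - book 3 (Broken Clocks): author_id=NULL, no match -> dropped
  - book 4 (Falling Leaves): author_id=NULL, no match -> dropped
So 2 of 4 rows are dropped.

SQL:
SELECT a.title, b.name AS author
FROM books a
INNER JOIN authors b ON a.author_id = b.id

Result:
title         | author
--------------+-------
The Glass Key | Jones 
Stone Bridges | Lewis 


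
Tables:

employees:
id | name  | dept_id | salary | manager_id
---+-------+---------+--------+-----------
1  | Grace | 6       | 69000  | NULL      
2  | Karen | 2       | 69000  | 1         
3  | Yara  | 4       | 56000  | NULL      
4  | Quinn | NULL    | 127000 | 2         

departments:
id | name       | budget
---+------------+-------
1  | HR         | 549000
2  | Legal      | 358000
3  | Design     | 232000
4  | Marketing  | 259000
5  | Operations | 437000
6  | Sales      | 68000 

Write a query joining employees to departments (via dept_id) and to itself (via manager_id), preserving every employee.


Two LEFT JOINs from the same base table employees: one to departments via dept_id, one to employees itself via manager_id. Both are LEFT so every employee is preserved.
Match against departments:
  - employee 1 (Grace): dept_id=6 -> matches Sales
  - employee 2 (Karen): dept_id=2 -> matches Legal
  - employee 3 (Yara): dept_id=4 -> matches Marketing
  - employee 4 (Quinn): dept_id=NULL, no match -> kept with NULL
Match against employees (self):
  - employee 1 (Grace): manager_id=NULL -> NULL
  - employee 2 (Karen): manager_id=1 -> Grace
  - employee 3 (Yara): manager_id=NULL -> NULL
  - employee 4 (Quinn): manager_id=2 -> Karen

SQL:
SELECT a.name, b.name AS department, c.name AS manager
FROM employees a
LEFT JOIN departments b ON a.dept_id = b.id
LEFT JOIN employees c ON a.manager_id = c.id

Result:
name  | department | manager
------+------------+--------
Grace | Sales      | NULL   
Karen | Legal      | Grace  
Yara  | Marketing  | NULL   
Quinn | NULL       | Karen  


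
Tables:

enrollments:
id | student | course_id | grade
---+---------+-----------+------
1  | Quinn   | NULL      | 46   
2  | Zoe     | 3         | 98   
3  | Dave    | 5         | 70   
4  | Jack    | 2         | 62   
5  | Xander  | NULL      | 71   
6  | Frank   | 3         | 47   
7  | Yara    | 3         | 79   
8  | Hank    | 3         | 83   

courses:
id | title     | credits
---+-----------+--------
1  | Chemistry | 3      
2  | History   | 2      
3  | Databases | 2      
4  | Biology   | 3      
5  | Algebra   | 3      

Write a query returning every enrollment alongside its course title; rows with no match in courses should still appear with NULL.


LEFT JOIN keeps every row from enrollments (the left table); where course_id has no match in courses, the course columns become NULL. Walk through each enrollment:
  - enrollment 1 (Quinn): course_id=NULL, no match -> kept with NULL
  - enrollment 2 (Zoe): course_id=3 -> matches Databases
  - enrollment 3 (Dave): course_id=5 -> matches Algebra
  - enrollment 4 (Jack): course_id=2 -> matches History
  - enrollment 5 (Xander): course_id=NULL, no match -> kept with NULL
  - enrollment 6 (Frank): course_id=3 -> matches Databases
  - enrollment 7 (Yara): course_id=3 -> matches Databases
  - enrollment 8 (Hank): course_id=3 -> matches Databases
All 8 rows appear; 2 have NULL course.

SQL:
SELECT a.student, b.title AS course
FROM enrollments a
LEFT JOIN courses b ON a.course_id = b.id

Result:
student | course   
--------+----------
Quinn   | NULL     
Zoe     | Databases
Dave    | Algebra  
Jack    | History  
Xander  | NULL     
Frank   | Databases
Yara    | Databases
Hank    | Databases


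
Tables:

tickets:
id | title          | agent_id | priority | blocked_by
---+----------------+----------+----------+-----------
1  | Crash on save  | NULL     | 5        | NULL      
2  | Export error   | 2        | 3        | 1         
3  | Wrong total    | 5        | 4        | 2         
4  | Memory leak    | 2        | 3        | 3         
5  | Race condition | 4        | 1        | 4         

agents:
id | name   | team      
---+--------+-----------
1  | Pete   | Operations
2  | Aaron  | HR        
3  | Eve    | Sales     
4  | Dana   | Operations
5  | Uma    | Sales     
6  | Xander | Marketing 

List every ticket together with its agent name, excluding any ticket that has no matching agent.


INNER JOIN keeps only tickets rows whose agent_id matches an id in agents. Walk through each ticket:
  - ticket 1 (Crash on save): agent_id=NULL, no match -> dropped
  - ticket 2 (Export error): agent_id=2 -> matches Aaron
  - ticket 3 (Wrong total): agent_id=5 -> matches Uma
  - ticket 4 (Memory leak): agent_id=2 -> matches Aaron
  - ticket 5 (Race condition): agent_id=4 -> matches Dana
So 1 of 5 rows is dropped.

SQL:
SELECT a.title, b.name AS agent
FROM tickets a
INNER JOIN agents b ON a.agent_id = b.id

Result:
title          | agent
---------------+------
Export error   | Aaron
Wrong total    | Uma  
Memory leak    | Aaron
Race condition | Dana 


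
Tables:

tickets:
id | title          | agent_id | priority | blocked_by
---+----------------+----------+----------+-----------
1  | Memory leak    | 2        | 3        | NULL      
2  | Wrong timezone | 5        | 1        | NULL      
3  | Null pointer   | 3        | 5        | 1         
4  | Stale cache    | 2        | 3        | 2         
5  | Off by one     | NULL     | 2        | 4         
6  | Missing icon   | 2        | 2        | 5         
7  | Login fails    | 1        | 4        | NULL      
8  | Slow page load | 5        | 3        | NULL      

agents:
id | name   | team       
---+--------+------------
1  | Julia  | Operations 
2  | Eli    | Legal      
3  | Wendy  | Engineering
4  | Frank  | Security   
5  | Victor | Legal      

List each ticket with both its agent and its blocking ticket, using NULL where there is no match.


Two LEFT JOINs from the same base table tickets: one to agents via agent_id, one to tickets itself via blocked_by. Both are LEFT so every ticket is preserved.
Match against agents:
  - ticket 1 (Memory leak): agent_id=2 -> matches Eli
  - ticket 2 (Wrong timezone): agent_id=5 -> matches Victor
  - ticket 3 (Null pointer): agent_id=3 -> matches Wendy
  - ticket 4 (Stale cache): agent_id=2 -> matches Eli
  - ticket 5 (Off by one): agent_id=NULL, no match -> kept with NULL
  - ticket 6 (Missing icon): agent_id=2 -> matches Eli
  - ticket 7 (Login fails): agent_id=1 -> matches Julia
  - ticket 8 (Slow page load): agent_id=5 -> matches Victor
Match against tickets (self):
  - ticket 1 (Memory leak): blocked_by=NULL -> NULL
  - ticket 2 (Wrong timezone): blocked_by=NULL -> NULL
  - ticket 3 (Null pointer): blocked_by=1 -> Memory leak
  - ticket 4 (Stale cache): blocked_by=2 -> Wrong timezone
  - ticket 5 (Off by one): blocked_by=4 -> Stale cache
  - ticket 6 (Missing icon): blocked_by=5 -> Off by one
  - ticket 7 (Login fails): blocked_by=NULL -> NULL
  - ticket 8 (Slow page load): blocked_by=NULL -> NULL

SQL:
SELECT a.title, b.name AS agent, c.title AS blocked_by
FROM tickets a
LEFT JOIN agents b ON a.agent_id = b.id
LEFT JOIN tickets c ON a.blocked_by = c.id

Result:
title          | agent  | blocked_by    
---------------+--------+---------------
Memory leak    | Eli    | NULL          
Wrong timezone | Victor | NULL          
Null pointer   | Wendy  | Memory leak   
Stale cache    | Eli    | Wrong timezone
Off by one     | NULL   | Stale cache   
Missing icon   | Eli    | Off by one    
Login fails    | Julia  | NULL          
Slow page load | Victor | NULL          


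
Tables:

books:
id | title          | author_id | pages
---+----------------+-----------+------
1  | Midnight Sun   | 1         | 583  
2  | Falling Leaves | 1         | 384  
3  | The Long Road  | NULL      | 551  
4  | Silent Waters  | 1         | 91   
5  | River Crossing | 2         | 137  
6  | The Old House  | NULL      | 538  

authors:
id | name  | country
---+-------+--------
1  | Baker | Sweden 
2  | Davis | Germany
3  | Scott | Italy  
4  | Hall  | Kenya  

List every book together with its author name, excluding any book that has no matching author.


INNER JOIN keeps only books rows whose author_id matches an id in authors. Walk through each book:
  - book 1 (Midnight Sun): author_id=1 -> matches Baker
  - book 2 (Falling Leaves): author_id=1 -> matches Baker
  - book 3 (The Long Road): author_id=NULL, no match -> dropped
  - book 4 (Silent Waters): author_id=1 -> matches Baker
  - book 5 (River Crossing): author_id=2 -> matches Davis
  - book 6 (The Old House): author_id=NULL, no match -> dropped
So 2 of 6 rows are dropped.

SQL:
SELECT a.title, b.name AS author
FROM books a
INNER JOIN authors b ON a.author_id = b.id

Result:
title          | author
---------------+-------
Midnight Sun   | Baker 
Falling Leaves | Baker 
Silent Waters  | Baker 
River Crossing | Davis 


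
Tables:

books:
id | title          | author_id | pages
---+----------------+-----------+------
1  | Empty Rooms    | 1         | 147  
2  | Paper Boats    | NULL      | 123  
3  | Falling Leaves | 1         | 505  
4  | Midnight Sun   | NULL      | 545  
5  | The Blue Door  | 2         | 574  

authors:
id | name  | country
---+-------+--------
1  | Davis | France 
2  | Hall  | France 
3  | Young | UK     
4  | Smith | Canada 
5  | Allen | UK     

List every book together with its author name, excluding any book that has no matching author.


INNER JOIN keeps only books rows whose author_id matches an id in authors. Walk through each book:
  - book 1 (Empty Rooms): author_id=1 -> matches Davis
  - book 2 (Paper Boats): author_id=NULL, no match -> dropped
  - book 3 (Falling Leaves): author_id=1 -> matches Davis
  - book 4 (Midnight Sun): author_id=NULL, no match -> dropped
  - book 5 (The Blue Door): author_id=2 -> matches Hall
So 2 of 5 rows are dropped.

SQL:
SELECT a.title, b.name AS author
FROM books a
INNER JOIN authors b ON a.author_id = b.id

Result:
title          | author
---------------+-------
Empty Rooms    | Davis 
Falling Leaves | Davis 
The Blue Door  | Hall  


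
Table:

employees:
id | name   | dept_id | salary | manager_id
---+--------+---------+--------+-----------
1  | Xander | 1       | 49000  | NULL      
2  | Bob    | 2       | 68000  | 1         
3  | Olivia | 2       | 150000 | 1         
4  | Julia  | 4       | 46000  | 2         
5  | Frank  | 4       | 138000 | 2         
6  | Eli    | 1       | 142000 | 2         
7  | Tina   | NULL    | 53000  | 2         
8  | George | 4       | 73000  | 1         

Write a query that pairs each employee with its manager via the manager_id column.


This is a self-join: employees is joined to a second copy of itself, matching each row's manager_id to another row's id. Use LEFT JOIN so rows with manager_id=NULL are kept.
  - employee 1 (Xander): manager_id=NULL -> NULL
  - employee 2 (Bob): manager_id=1 -> Xander
  - employee 3 (Olivia): manager_id=1 -> Xander
  - employee 4 (Julia): manager_id=2 -> Bob
  - employee 5 (Frank): manager_id=2 -> Bob
  - employee 6 (Eli): manager_id=2 -> Bob
  - employee 7 (Tina): manager_id=2 -> Bob
  - employee 8 (George): manager_id=1 -> Xander

SQL:
SELECT a.name AS item, b.name AS manager
FROM employees a
LEFT JOIN employees b ON a.manager_id = b.id

Result:
item   | manager
-------+--------
Xander | NULL   
Bob    | Xander 
Olivia | Xander 
Julia  | Bob    
Frank  | Bob    
Eli    | Bob    
Tina   | Bob    
George | Xander 


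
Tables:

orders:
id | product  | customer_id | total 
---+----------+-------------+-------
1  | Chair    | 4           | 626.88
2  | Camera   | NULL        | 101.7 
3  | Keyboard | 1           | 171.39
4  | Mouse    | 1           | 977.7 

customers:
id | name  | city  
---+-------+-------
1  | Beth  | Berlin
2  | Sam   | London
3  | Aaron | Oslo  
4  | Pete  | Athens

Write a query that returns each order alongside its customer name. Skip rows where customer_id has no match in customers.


INNER JOIN keeps only orders rows whose customer_id matches an id in customers. Walk through each order:
  - order 1 (Chair): customer_id=4 -> matches Pete
  - order 2 (Camera): customer_id=NULL, no match -> dropped
  - order 3 (Keyboard): customer_id=1 -> matches Beth
  - order 4 (Mouse): customer_id=1 -> matches Beth
So 1 of 4 rows is dropped.

SQL:
SELECT a.product, b.name AS customer
FROM orders a
INNER JOIN customers b ON a.customer_id = b.id

Result:
product  | customer
---------+---------
Chair    | Pete    
Keyboard | Beth    
Mouse    | Beth    


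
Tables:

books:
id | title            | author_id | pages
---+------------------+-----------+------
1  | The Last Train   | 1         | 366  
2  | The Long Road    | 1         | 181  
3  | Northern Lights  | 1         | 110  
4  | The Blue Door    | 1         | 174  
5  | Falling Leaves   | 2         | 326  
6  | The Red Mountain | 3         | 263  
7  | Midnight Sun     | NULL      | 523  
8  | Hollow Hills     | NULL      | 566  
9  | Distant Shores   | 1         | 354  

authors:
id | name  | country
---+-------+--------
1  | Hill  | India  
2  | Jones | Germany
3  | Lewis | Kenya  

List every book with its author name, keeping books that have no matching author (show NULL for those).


LEFT JOIN keeps every row from books (the left table); where author_id has no match in authors, the author columns become NULL. Walk through each book:
  - book 1 (The Last Train): author_id=1 -> matches Hill
  - book 2 (The Long Road): author_id=1 -> matches Hill
  - book 3 (Northern Lights): author_id=1 -> matches Hill
  - book 4 (The Blue Door): author_id=1 -> matches Hill
  - book 5 (Falling Leaves): author_id=2 -> matches Jones
  - book 6 (The Red Mountain): author_id=3 -> matches Lewis
  - book 7 (Midnight Sun): author_id=NULL, no match -> kept with NULL
  - book 8 (Hollow Hills): author_id=NULL, no match -> kept with NULL
  - book 9 (Distant Shores): author_id=1 -> matches Hill
All 9 rows appear; 2 have NULL author.

SQL:
SELECT a.title, b.name AS author
FROM books a
LEFT JOIN authors b ON a.author_id = b.id

Result:
title            | author
-----------------+-------
The Last Train   | Hill  
The Long Road    | Hill  
Northern Lights  | Hill  
The Blue Door    | Hill  
Falling Leaves   | Jones 
The Red Mountain | Lewis 
Midnight Sun     | NULL  
Hollow Hills     | NULL  
Distant Shores   | Hill  
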